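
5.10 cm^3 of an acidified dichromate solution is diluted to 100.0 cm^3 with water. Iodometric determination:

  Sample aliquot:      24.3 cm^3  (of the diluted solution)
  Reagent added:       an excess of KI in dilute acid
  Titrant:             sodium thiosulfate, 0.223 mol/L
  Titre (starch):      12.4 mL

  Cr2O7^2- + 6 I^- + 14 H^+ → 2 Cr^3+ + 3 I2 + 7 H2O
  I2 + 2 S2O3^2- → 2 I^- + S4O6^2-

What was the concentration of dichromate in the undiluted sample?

0.372 mol/L

n(S2O3^2-) = 0.0124 × 0.223 = 2.77 × 10^-3 mol
n(I2) = n(S2O3^2-)/2 = 1.38 × 10^-3 mol
From the 1:3 ratio, n(Cr2O7^2-) in the aliquot = 1/3 × 1.38 × 10^-3 = 4.61 × 10^-4 mol
[Cr2O7^2-]_dilute = 4.61 × 10^-4 / 0.0243 = 0.0190 mol/L
[Cr2O7^2-]_original = 0.0190 × 100.0/5.10 = 0.372 mol/L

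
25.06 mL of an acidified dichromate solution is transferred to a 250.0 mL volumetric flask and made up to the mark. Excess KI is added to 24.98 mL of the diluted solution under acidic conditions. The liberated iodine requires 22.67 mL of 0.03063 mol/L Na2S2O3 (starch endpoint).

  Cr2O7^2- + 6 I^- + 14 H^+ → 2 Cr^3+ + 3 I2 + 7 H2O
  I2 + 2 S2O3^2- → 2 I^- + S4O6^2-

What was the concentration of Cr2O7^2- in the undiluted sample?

0.04622 mol/L

n(S2O3^2-) = 0.02267 × 0.03063 = 6.944 × 10^-4 mol
n(I2) = n(S2O3^2-)/2 = 3.472 × 10^-4 mol
From the 1:3 ratio, n(Cr2O7^2-) in the aliquot = 1/3 × 3.472 × 10^-4 = 1.157 × 10^-4 mol
[Cr2O7^2-]_dilute = 1.157 × 10^-4 / 0.02498 = 0.004633 mol/L
[Cr2O7^2-]_original = 0.004633 × 250.0/25.06 = 0.04622 mol/L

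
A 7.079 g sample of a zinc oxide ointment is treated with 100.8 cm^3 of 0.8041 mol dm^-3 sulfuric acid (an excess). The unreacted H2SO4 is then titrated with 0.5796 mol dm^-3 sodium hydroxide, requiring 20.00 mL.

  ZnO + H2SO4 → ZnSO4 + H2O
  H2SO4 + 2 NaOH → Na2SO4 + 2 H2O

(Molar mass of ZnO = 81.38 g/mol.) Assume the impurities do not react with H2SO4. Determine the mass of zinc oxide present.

n(H2SO4) added = 0.1008 × 0.8041 = 0.08105 mol
n(NaOH) used in back-titration = 0.02000 × 0.5796 = 0.01159 mol
From the 1:2 ratio, n(H2SO4) left over = 1/2 × 0.01159 = 5.796 × 10^-3 mol
n(H2SO4) consumed by analyte = 0.08105 − 5.796 × 10^-3 = 0.07526 mol
n(ZnO) = 0.07526 mol (1:1 ratio)
mass of ZnO = 0.07526 × 81.38 = 6.124 g

6.124 g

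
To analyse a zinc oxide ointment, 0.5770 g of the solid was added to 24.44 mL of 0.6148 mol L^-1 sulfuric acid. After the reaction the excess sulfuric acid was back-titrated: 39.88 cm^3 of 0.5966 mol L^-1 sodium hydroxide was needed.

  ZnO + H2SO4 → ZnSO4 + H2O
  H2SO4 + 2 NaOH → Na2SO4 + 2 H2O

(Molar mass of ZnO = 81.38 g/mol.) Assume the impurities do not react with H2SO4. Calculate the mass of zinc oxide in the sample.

0.2547 g

n(H2SO4) added = 0.02444 × 0.6148 = 0.01503 mol
n(NaOH) used in back-titration = 0.03988 × 0.5966 = 0.02379 mol
From the 1:2 ratio, n(H2SO4) left over = 1/2 × 0.02379 = 0.01190 mol
n(H2SO4) consumed by analyte = 0.01503 − 0.01190 = 3.130 × 10^-3 mol
n(ZnO) = 3.130 × 10^-3 mol (1:1 ratio)
mass of ZnO = 3.130 × 10^-3 × 81.38 = 0.2547 g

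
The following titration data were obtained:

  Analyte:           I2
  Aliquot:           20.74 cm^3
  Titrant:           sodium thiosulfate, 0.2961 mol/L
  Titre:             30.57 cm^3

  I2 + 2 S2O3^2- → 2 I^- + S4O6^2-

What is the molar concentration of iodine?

0.2182 mol/L

n(Na2S2O3) = 0.03057 L × 0.2961 mol/L = 9.052 × 10^-3 mol
From the 1:2 mole ratio, n(I2) = 1/2 × 9.052 × 10^-3 = 4.526 × 10^-3 mol
[I2] = 4.526 × 10^-3 mol / 0.02074 L = 0.2182 mol/L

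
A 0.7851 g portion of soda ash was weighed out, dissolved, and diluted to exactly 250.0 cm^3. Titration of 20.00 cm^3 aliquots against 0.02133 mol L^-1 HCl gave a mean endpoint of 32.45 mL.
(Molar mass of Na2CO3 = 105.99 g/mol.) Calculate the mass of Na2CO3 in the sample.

Na2CO3 + 2 HCl → 2 NaCl + H2O + CO2
n(HCl) per titration = 0.03245 × 0.02133 = 6.922 × 10^-4 mol
From the 1:2 ratio, n(Na2CO3) in each aliquot = 1/2 × 6.922 × 10^-4 = 3.461 × 10^-4 mol
n(Na2CO3) in the whole flask = 3.461 × 10^-4 × 250.0/20.00 = 4.326 × 10^-3 mol
mass of Na2CO3 = 4.326 × 10^-3 × 105.99 = 0.4585 g

0.4585 g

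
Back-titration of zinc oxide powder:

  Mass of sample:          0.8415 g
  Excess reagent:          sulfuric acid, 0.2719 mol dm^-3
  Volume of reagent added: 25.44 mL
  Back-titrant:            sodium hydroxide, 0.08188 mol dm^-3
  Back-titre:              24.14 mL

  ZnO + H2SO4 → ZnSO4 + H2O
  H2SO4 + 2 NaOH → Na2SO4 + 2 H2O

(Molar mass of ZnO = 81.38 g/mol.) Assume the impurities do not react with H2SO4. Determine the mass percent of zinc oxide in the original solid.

57.34 %

n(H2SO4) added = 0.02544 × 0.2719 = 6.917 × 10^-3 mol
n(NaOH) used in back-titration = 0.02414 × 0.08188 = 1.977 × 10^-3 mol
From the 1:2 ratio, n(H2SO4) left over = 1/2 × 1.977 × 10^-3 = 9.883 × 10^-4 mol
n(H2SO4) consumed by analyte = 6.917 × 10^-3 − 9.883 × 10^-4 = 5.929 × 10^-3 mol
n(ZnO) = 5.929 × 10^-3 mol (1:1 ratio)
mass of ZnO = 5.929 × 10^-3 × 81.38 = 0.4825 g
% ZnO = 0.4825 / 0.8415 × 100 = 57.34 %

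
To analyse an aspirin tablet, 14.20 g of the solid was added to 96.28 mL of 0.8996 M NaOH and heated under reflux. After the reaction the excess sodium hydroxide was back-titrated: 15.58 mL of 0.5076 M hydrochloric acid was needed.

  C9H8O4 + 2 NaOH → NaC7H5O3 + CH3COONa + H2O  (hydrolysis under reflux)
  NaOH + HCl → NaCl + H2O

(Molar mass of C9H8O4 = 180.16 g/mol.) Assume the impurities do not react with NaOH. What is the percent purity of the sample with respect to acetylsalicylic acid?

n(NaOH) added = 0.09628 × 0.8996 = 0.08661 mol
n(HCl) used in back-titration = 0.01558 × 0.5076 = 7.908 × 10^-3 mol
n(NaOH) left over = 7.908 × 10^-3 mol (1:1 ratio)
n(NaOH) consumed by analyte = 0.08661 − 7.908 × 10^-3 = 0.07871 mol
From the 1:2 ratio, n(C9H8O4) = 1/2 × 0.07871 = 0.03935 mol
mass of C9H8O4 = 0.03935 × 180.16 = 7.090 g
% C9H8O4 = 7.090 / 14.20 × 100 = 49.93 %

49.93 %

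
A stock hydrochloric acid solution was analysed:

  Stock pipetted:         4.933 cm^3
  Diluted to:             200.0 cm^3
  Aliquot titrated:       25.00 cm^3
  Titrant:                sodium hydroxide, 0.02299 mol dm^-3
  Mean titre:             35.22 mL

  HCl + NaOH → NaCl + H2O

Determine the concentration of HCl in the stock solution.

1.313 mol/L

n(NaOH) = 0.03522 × 0.02299 = 8.097 × 10^-4 mol
n(HCl) in the aliquot = 8.097 × 10^-4 mol (1:1 ratio)
[HCl]_dilute = 8.097 × 10^-4 / 0.02500 = 0.03239 mol/L
Dilution factor = 200.0 / 4.933 = 40.54
[HCl]_stock = 0.03239 × 40.54 = 1.313 mol/L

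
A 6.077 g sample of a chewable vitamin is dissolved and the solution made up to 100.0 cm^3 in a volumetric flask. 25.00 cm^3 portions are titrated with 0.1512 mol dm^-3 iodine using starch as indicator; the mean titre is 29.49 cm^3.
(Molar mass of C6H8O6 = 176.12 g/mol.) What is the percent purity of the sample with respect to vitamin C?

51.69 %

C6H8O6 + I2 → C6H6O6 + 2 HI
n(I2) per titration = 0.02949 × 0.1512 = 4.459 × 10^-3 mol
n(C6H8O6) in each aliquot = 4.459 × 10^-3 mol (1:1 ratio)
n(C6H8O6) in the whole flask = 4.459 × 10^-3 × 100.0/25.00 = 0.01784 mol
mass of C6H8O6 = 0.01784 × 176.12 = 3.141 g
% C6H8O6 = 3.141 / 6.077 × 100 = 51.69 %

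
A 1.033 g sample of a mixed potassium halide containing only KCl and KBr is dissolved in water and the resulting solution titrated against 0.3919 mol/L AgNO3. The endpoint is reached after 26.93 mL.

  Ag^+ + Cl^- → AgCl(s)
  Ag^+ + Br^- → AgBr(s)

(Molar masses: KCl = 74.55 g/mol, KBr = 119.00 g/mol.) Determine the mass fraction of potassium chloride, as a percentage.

36.19 %

n(AgNO3) = 0.02693 × 0.3919 = 0.01055 mol
Let x = n(KCl), y = n(KBr).
Titrant: 1x + 1y = 0.01055;  mass: 74.55x + 119.00y = 1.033
Solving, x = 5.015 × 10^-3 mol, y = 5.539 × 10^-3 mol
mass of KCl = 5.015 × 10^-3 × 74.55 = 0.3739 g
% KCl = 0.3739 / 1.033 × 100 = 36.19 %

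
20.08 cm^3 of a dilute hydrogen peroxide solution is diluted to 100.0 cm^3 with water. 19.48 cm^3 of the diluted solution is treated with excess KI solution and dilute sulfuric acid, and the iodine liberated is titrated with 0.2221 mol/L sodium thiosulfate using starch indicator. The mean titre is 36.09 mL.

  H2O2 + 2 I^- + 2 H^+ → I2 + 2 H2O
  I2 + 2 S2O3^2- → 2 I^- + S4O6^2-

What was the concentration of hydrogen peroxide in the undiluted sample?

1.025 mol/L

n(S2O3^2-) = 0.03609 × 0.2221 = 8.016 × 10^-3 mol
n(I2) = n(S2O3^2-)/2 = 4.008 × 10^-3 mol
n(H2O2) in the aliquot = 4.008 × 10^-3 mol (1:1 ratio)
[H2O2]_dilute = 4.008 × 10^-3 / 0.01948 = 0.2057 mol/L
[H2O2]_original = 0.2057 × 100.0/20.08 = 1.025 mol/L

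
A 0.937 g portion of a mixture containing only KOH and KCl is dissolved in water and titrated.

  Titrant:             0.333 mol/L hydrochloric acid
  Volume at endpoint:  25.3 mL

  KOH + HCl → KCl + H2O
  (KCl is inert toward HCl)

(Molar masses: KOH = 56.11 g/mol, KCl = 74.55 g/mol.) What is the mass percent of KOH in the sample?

50.5 %

n(HCl) = 0.0253 × 0.333 = 8.42 × 10^-3 mol
Let x = n(KOH), y = n(KCl).
Titrant: 1x = 8.42 × 10^-3;  mass: 56.11x + 74.55y = 0.937
Solving, x = 8.42 × 10^-3 mol, y = 6.23 × 10^-3 mol
mass of KOH = 8.42 × 10^-3 × 56.11 = 0.473 g
% KOH = 0.473 / 0.937 × 100 = 50.5 %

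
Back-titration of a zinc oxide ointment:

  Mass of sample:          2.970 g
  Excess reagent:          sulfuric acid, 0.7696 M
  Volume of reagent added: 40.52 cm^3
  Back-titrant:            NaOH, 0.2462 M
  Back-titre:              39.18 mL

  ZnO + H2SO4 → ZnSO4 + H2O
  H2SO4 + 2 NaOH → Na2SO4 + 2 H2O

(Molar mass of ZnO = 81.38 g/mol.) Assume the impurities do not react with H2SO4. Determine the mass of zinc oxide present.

2.145 g

n(H2SO4) added = 0.04052 × 0.7696 = 0.03118 mol
n(NaOH) used in back-titration = 0.03918 × 0.2462 = 9.646 × 10^-3 mol
From the 1:2 ratio, n(H2SO4) left over = 1/2 × 9.646 × 10^-3 = 4.823 × 10^-3 mol
n(H2SO4) consumed by analyte = 0.03118 − 4.823 × 10^-3 = 0.02636 mol
n(ZnO) = 0.02636 mol (1:1 ratio)
mass of ZnO = 0.02636 × 81.38 = 2.145 g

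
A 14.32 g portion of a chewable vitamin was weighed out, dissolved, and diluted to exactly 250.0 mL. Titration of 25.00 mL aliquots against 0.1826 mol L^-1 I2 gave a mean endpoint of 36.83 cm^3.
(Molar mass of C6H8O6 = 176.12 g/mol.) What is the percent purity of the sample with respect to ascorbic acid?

C6H8O6 + I2 → C6H6O6 + 2 HI
n(I2) per titration = 0.03683 × 0.1826 = 6.725 × 10^-3 mol
n(C6H8O6) in each aliquot = 6.725 × 10^-3 mol (1:1 ratio)
n(C6H8O6) in the whole flask = 6.725 × 10^-3 × 250.0/25.00 = 0.06725 mol
mass of C6H8O6 = 0.06725 × 176.12 = 11.84 g
% C6H8O6 = 11.84 / 14.32 × 100 = 82.71 %

82.71 %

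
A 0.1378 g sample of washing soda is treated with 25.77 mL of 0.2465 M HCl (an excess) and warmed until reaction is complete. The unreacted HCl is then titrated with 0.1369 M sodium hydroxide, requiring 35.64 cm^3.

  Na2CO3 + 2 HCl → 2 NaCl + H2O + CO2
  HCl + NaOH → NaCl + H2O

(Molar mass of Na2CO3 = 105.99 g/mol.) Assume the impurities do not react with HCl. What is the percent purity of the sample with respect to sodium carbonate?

n(HCl) added = 0.02577 × 0.2465 = 6.352 × 10^-3 mol
n(NaOH) used in back-titration = 0.03564 × 0.1369 = 4.879 × 10^-3 mol
n(HCl) left over = 4.879 × 10^-3 mol (1:1 ratio)
n(HCl) consumed by analyte = 6.352 × 10^-3 − 4.879 × 10^-3 = 1.473 × 10^-3 mol
From the 1:2 ratio, n(Na2CO3) = 1/2 × 1.473 × 10^-3 = 7.366 × 10^-4 mol
mass of Na2CO3 = 7.366 × 10^-4 × 105.99 = 0.07807 g
% Na2CO3 = 0.07807 / 0.1378 × 100 = 56.66 %

56.66 %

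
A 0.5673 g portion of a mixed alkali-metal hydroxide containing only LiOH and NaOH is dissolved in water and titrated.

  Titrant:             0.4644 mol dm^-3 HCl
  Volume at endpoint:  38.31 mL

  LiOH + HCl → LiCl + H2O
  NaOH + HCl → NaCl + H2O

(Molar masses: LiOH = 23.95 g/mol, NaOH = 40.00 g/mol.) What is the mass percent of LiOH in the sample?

37.97 %

n(HCl) = 0.03831 × 0.4644 = 0.01779 mol
Let x = n(LiOH), y = n(NaOH).
Titrant: 1x + 1y = 0.01779;  mass: 23.95x + 40.00y = 0.5673
Solving, x = 8.994 × 10^-3 mol, y = 8.798 × 10^-3 mol
mass of LiOH = 8.994 × 10^-3 × 23.95 = 0.2154 g
% LiOH = 0.2154 / 0.5673 × 100 = 37.97 %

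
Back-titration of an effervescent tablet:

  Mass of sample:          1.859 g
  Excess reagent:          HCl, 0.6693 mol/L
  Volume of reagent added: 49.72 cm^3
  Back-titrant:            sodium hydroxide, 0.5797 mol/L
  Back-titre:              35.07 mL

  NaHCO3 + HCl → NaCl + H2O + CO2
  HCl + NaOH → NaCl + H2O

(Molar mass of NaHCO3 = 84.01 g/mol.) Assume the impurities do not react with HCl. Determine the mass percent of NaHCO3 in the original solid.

58.51 %

n(HCl) added = 0.04972 × 0.6693 = 0.03328 mol
n(NaOH) used in back-titration = 0.03507 × 0.5797 = 0.02033 mol
n(HCl) left over = 0.02033 mol (1:1 ratio)
n(HCl) consumed by analyte = 0.03328 − 0.02033 = 0.01295 mol
n(NaHCO3) = 0.01295 mol (1:1 ratio)
mass of NaHCO3 = 0.01295 × 84.01 = 1.088 g
% NaHCO3 = 1.088 / 1.859 × 100 = 58.51 %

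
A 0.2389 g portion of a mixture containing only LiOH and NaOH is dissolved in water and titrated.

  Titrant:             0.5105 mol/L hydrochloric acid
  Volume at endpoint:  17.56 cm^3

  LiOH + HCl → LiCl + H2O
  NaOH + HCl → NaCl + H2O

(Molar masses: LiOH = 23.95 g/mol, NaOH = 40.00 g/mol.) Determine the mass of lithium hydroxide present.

0.1786 g

n(HCl) = 0.01756 × 0.5105 = 8.964 × 10^-3 mol
Let x = n(LiOH), y = n(NaOH).
Titrant: 1x + 1y = 8.964 × 10^-3;  mass: 23.95x + 40.00y = 0.2389
Solving, x = 7.456 × 10^-3 mol, y = 1.508 × 10^-3 mol
mass of LiOH = 7.456 × 10^-3 × 23.95 = 0.1786 g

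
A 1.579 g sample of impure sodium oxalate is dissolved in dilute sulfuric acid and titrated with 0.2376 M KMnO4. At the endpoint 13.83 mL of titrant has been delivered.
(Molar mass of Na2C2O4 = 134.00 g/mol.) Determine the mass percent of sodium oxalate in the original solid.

2 MnO4^- + 5 C2O4^2- + 16 H^+ → 2 Mn^2+ + 10 CO2 + 8 H2O
n(KMnO4) = 0.01383 L × 0.2376 mol/L = 3.286 × 10^-3 mol
From the 5:2 ratio, n(Na2C2O4) = 5/2 × 3.286 × 10^-3 = 8.215 × 10^-3 mol
mass of Na2C2O4 = 8.215 × 10^-3 × 134.00 g/mol = 1.101 g
% Na2C2O4 = 1.101 / 1.579 × 100 = 69.72 %

69.72 %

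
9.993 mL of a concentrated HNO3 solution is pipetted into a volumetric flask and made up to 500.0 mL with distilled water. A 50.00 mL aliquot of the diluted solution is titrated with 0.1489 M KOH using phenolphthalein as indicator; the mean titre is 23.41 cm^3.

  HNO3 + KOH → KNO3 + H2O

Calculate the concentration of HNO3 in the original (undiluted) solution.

n(KOH) = 0.02341 × 0.1489 = 3.486 × 10^-3 mol
n(HNO3) in the aliquot = 3.486 × 10^-3 mol (1:1 ratio)
[HNO3]_dilute = 3.486 × 10^-3 / 0.05000 = 0.06971 mol/L
Dilution factor = 500.0 / 9.993 = 50.04
[HNO3]_stock = 0.06971 × 50.04 = 3.488 mol/L

3.488 M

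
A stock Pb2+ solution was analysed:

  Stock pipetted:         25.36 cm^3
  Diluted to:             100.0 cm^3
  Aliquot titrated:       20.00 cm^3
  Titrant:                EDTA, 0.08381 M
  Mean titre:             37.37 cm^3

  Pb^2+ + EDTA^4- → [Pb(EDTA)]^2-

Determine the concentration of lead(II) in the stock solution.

0.6175 M

n(EDTA) = 0.03737 × 0.08381 = 3.132 × 10^-3 mol
n(Pb2+) in the aliquot = 3.132 × 10^-3 mol (1:1 ratio)
[Pb2+]_dilute = 3.132 × 10^-3 / 0.02000 = 0.1566 mol/L
Dilution factor = 100.0 / 25.36 = 3.943
[Pb2+]_stock = 0.1566 × 3.943 = 0.6175 mol/L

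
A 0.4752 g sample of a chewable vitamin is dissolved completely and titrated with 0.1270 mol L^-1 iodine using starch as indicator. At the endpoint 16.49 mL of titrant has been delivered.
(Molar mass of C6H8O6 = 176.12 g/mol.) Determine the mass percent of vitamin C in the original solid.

C6H8O6 + I2 → C6H6O6 + 2 HI
n(I2) = 0.01649 L × 0.1270 mol/L = 2.094 × 10^-3 mol
n(C6H8O6) = 2.094 × 10^-3 mol (1:1 ratio)
mass of C6H8O6 = 2.094 × 10^-3 × 176.12 g/mol = 0.3688 g
% C6H8O6 = 0.3688 / 0.4752 × 100 = 77.62 %

77.62 %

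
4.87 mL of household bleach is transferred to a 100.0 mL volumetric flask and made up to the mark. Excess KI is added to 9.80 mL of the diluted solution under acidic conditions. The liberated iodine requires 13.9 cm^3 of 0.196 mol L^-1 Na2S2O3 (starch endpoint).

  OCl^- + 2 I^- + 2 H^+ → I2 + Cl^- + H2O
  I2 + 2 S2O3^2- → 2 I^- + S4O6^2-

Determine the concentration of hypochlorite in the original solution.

2.85 mol/L

n(S2O3^2-) = 0.0139 × 0.196 = 2.72 × 10^-3 mol
n(I2) = n(S2O3^2-)/2 = 1.36 × 10^-3 mol
n(OCl^-) in the aliquot = 1.36 × 10^-3 mol (1:1 ratio)
[OCl^-]_dilute = 1.36 × 10^-3 / 0.00980 = 0.139 mol/L
[OCl^-]_original = 0.139 × 100.0/4.87 = 2.85 mol/L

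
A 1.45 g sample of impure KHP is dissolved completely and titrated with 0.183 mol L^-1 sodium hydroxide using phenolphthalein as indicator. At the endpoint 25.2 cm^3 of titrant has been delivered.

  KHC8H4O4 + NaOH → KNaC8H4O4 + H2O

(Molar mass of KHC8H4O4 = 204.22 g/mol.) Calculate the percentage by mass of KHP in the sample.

65.0 %

n(NaOH) = 0.0252 L × 0.183 mol/L = 4.61 × 10^-3 mol
n(KHC8H4O4) = 4.61 × 10^-3 mol (1:1 ratio)
mass of KHC8H4O4 = 4.61 × 10^-3 × 204.22 g/mol = 0.942 g
% KHC8H4O4 = 0.942 / 1.45 × 100 = 65.0 %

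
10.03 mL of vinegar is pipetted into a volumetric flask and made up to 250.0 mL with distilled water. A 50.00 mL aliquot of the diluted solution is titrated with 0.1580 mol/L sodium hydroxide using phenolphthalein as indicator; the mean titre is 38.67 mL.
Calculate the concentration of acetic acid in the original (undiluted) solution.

3.046 mol/L

CH3COOH + NaOH → CH3COONa + H2O
n(NaOH) = 0.03867 × 0.1580 = 6.110 × 10^-3 mol
n(CH3COOH) in the aliquot = 6.110 × 10^-3 mol (1:1 ratio)
[CH3COOH]_dilute = 6.110 × 10^-3 / 0.05000 = 0.1222 mol/L
Dilution factor = 250.0 / 10.03 = 24.93
[CH3COOH]_stock = 0.1222 × 24.93 = 3.046 mol/L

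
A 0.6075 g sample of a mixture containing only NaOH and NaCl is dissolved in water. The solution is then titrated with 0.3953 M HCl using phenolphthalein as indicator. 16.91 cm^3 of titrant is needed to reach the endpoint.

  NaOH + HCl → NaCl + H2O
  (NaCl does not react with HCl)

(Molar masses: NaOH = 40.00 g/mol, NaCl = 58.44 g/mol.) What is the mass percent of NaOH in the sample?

44.01 %

n(HCl) = 0.01691 × 0.3953 = 6.685 × 10^-3 mol
Let x = n(NaOH), y = n(NaCl).
Titrant: 1x = 6.685 × 10^-3;  mass: 40.00x + 58.44y = 0.6075
Solving, x = 6.685 × 10^-3 mol, y = 5.820 × 10^-3 mol
mass of NaOH = 6.685 × 10^-3 × 40.00 = 0.2674 g
% NaOH = 0.2674 / 0.6075 × 100 = 44.01 %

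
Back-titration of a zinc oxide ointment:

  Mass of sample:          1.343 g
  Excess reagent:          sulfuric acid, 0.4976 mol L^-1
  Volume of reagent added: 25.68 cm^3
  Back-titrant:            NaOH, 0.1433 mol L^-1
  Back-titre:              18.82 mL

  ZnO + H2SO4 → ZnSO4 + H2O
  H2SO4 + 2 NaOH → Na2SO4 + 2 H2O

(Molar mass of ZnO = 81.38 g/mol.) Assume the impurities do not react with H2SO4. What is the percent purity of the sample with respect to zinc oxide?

n(H2SO4) added = 0.02568 × 0.4976 = 0.01278 mol
n(NaOH) used in back-titration = 0.01882 × 0.1433 = 2.697 × 10^-3 mol
From the 1:2 ratio, n(H2SO4) left over = 1/2 × 2.697 × 10^-3 = 1.348 × 10^-3 mol
n(H2SO4) consumed by analyte = 0.01278 − 1.348 × 10^-3 = 0.01143 mol
n(ZnO) = 0.01143 mol (1:1 ratio)
mass of ZnO = 0.01143 × 81.38 = 0.9302 g
% ZnO = 0.9302 / 1.343 × 100 = 69.26 %

69.26 %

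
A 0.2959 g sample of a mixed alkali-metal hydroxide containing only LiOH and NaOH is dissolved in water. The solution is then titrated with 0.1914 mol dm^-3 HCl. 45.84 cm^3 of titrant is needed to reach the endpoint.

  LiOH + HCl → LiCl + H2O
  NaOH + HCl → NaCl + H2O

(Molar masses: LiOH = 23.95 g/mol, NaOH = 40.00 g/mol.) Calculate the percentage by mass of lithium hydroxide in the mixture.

27.76 %

n(HCl) = 0.04584 × 0.1914 = 8.774 × 10^-3 mol
Let x = n(LiOH), y = n(NaOH).
Titrant: 1x + 1y = 8.774 × 10^-3;  mass: 23.95x + 40.00y = 0.2959
Solving, x = 3.430 × 10^-3 mol, y = 5.344 × 10^-3 mol
mass of LiOH = 3.430 × 10^-3 × 23.95 = 0.08215 g
% LiOH = 0.08215 / 0.2959 × 100 = 27.76 %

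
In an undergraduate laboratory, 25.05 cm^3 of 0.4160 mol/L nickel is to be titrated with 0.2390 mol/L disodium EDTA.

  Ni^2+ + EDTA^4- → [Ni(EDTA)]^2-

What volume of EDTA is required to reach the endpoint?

n(Ni2+) = 0.02505 L × 0.4160 mol/L = 0.01042 mol
n(EDTA) = 0.01042 mol (1:1 stoichiometry)
V(EDTA) = 0.01042 mol / 0.2390 mol/L = 0.04360 L = 43.60 mL

43.60 mL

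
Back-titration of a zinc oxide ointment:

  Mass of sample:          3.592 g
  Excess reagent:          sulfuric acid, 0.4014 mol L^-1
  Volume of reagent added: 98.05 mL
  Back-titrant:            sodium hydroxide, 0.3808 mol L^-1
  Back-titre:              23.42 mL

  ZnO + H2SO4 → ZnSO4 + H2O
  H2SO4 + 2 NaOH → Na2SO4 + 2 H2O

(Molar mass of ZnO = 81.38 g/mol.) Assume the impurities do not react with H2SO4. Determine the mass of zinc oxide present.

n(H2SO4) added = 0.09805 × 0.4014 = 0.03936 mol
n(NaOH) used in back-titration = 0.02342 × 0.3808 = 8.918 × 10^-3 mol
From the 1:2 ratio, n(H2SO4) left over = 1/2 × 8.918 × 10^-3 = 4.459 × 10^-3 mol
n(H2SO4) consumed by analyte = 0.03936 − 4.459 × 10^-3 = 0.03490 mol
n(ZnO) = 0.03490 mol (1:1 ratio)
mass of ZnO = 0.03490 × 81.38 = 2.840 g

2.840 g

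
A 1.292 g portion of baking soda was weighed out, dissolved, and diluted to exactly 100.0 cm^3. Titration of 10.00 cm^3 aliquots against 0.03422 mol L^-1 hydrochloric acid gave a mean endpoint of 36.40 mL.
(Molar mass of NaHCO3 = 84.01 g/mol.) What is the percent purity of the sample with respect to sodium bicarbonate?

80.99 %

NaHCO3 + HCl → NaCl + H2O + CO2
n(HCl) per titration = 0.03640 × 0.03422 = 1.246 × 10^-3 mol
n(NaHCO3) in each aliquot = 1.246 × 10^-3 mol (1:1 ratio)
n(NaHCO3) in the whole flask = 1.246 × 10^-3 × 100.0/10.00 = 0.01246 mol
mass of NaHCO3 = 0.01246 × 84.01 = 1.046 g
% NaHCO3 = 1.046 / 1.292 × 100 = 80.99 %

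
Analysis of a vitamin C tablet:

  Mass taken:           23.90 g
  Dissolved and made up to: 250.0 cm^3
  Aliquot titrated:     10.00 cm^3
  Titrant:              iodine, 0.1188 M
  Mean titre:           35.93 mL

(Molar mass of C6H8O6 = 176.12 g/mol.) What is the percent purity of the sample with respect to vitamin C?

C6H8O6 + I2 → C6H6O6 + 2 HI
n(I2) per titration = 0.03593 × 0.1188 = 4.268 × 10^-3 mol
n(C6H8O6) in each aliquot = 4.268 × 10^-3 mol (1:1 ratio)
n(C6H8O6) in the whole flask = 4.268 × 10^-3 × 250.0/10.00 = 0.1067 mol
mass of C6H8O6 = 0.1067 × 176.12 = 18.79 g
% C6H8O6 = 18.79 / 23.90 × 100 = 78.64 %

78.64 %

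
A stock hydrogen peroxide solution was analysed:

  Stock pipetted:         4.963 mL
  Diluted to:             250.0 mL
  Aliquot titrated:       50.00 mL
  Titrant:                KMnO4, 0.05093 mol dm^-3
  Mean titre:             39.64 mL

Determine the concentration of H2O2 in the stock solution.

2 MnO4^- + 5 H2O2 + 6 H^+ → 2 Mn^2+ + 5 O2 + 8 H2O
n(KMnO4) = 0.03964 × 0.05093 = 2.019 × 10^-3 mol
From the 5:2 ratio, n(H2O2) in the aliquot = 5/2 × 2.019 × 10^-3 = 5.047 × 10^-3 mol
[H2O2]_dilute = 5.047 × 10^-3 / 0.05000 = 0.1009 mol/L
Dilution factor = 250.0 / 4.963 = 50.37
[H2O2]_stock = 0.1009 × 50.37 = 5.085 mol/L

5.085 mol/L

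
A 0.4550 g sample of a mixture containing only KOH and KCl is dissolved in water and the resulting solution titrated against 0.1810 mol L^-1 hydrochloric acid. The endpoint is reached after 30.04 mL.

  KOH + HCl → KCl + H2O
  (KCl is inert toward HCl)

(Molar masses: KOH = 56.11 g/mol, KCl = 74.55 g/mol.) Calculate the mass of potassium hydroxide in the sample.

n(HCl) = 0.03004 × 0.1810 = 5.437 × 10^-3 mol
Let x = n(KOH), y = n(KCl).
Titrant: 1x = 5.437 × 10^-3;  mass: 56.11x + 74.55y = 0.4550
Solving, x = 5.437 × 10^-3 mol, y = 2.011 × 10^-3 mol
mass of KOH = 5.437 × 10^-3 × 56.11 = 0.3051 g

0.3051 g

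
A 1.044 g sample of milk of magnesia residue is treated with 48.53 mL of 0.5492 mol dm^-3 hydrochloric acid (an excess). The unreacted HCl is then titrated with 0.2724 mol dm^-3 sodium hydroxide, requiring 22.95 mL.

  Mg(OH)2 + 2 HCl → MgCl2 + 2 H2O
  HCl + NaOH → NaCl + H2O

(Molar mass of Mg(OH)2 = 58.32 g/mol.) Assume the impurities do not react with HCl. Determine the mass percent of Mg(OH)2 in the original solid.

n(HCl) added = 0.04853 × 0.5492 = 0.02665 mol
n(NaOH) used in back-titration = 0.02295 × 0.2724 = 6.252 × 10^-3 mol
n(HCl) left over = 6.252 × 10^-3 mol (1:1 ratio)
n(HCl) consumed by analyte = 0.02665 − 6.252 × 10^-3 = 0.02040 mol
From the 1:2 ratio, n(Mg(OH)2) = 1/2 × 0.02040 = 0.01020 mol
mass of Mg(OH)2 = 0.01020 × 58.32 = 0.5949 g
% Mg(OH)2 = 0.5949 / 1.044 × 100 = 56.98 %

56.98 %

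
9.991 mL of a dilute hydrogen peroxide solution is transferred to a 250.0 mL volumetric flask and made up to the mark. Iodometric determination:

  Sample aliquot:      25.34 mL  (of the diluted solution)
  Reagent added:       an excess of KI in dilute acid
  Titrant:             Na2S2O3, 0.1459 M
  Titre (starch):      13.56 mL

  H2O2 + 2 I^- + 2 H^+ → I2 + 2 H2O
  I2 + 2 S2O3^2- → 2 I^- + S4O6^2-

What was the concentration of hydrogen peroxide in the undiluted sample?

n(S2O3^2-) = 0.01356 × 0.1459 = 1.978 × 10^-3 mol
n(I2) = n(S2O3^2-)/2 = 9.892 × 10^-4 mol
n(H2O2) in the aliquot = 9.892 × 10^-4 mol (1:1 ratio)
[H2O2]_dilute = 9.892 × 10^-4 / 0.02534 = 0.03904 mol/L
[H2O2]_original = 0.03904 × 250.0/9.991 = 0.9768 mol/L

0.9768 M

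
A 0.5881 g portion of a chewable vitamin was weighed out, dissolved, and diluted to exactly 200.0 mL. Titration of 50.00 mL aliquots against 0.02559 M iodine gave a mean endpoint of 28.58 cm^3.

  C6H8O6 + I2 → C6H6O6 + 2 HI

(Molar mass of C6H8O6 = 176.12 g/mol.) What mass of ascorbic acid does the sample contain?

0.5152 g

n(I2) per titration = 0.02858 × 0.02559 = 7.314 × 10^-4 mol
n(C6H8O6) in each aliquot = 7.314 × 10^-4 mol (1:1 ratio)
n(C6H8O6) in the whole flask = 7.314 × 10^-4 × 200.0/50.00 = 2.925 × 10^-3 mol
mass of C6H8O6 = 2.925 × 10^-3 × 176.12 = 0.5152 g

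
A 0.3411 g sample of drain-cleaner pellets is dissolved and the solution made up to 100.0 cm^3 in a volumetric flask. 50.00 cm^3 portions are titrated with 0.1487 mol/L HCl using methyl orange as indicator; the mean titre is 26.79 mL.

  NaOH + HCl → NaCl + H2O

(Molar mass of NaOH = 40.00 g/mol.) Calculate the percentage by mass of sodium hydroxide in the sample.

n(HCl) per titration = 0.02679 × 0.1487 = 3.984 × 10^-3 mol
n(NaOH) in each aliquot = 3.984 × 10^-3 mol (1:1 ratio)
n(NaOH) in the whole flask = 3.984 × 10^-3 × 100.0/50.00 = 7.967 × 10^-3 mol
mass of NaOH = 7.967 × 10^-3 × 40.00 = 0.3187 g
% NaOH = 0.3187 / 0.3411 × 100 = 93.43 %

93.43 %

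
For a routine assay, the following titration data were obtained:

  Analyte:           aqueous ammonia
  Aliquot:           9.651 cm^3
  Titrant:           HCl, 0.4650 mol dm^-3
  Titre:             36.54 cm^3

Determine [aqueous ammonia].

NH3 + HCl → NH4Cl
n(HCl) = 0.03654 L × 0.4650 mol/L = 0.01699 mol
n(NH3) = 0.01699 mol (1:1 mole ratio)
[NH3] = 0.01699 mol / 0.009651 L = 1.761 mol/L

1.761 mol/L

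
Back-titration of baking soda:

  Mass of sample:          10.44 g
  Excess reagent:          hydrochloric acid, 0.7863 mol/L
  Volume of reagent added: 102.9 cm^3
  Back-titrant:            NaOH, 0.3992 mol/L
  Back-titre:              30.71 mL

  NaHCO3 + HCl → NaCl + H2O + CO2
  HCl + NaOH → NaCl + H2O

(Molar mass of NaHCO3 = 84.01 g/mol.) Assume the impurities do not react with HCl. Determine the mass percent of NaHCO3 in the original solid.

n(HCl) added = 0.1029 × 0.7863 = 0.08091 mol
n(NaOH) used in back-titration = 0.03071 × 0.3992 = 0.01226 mol
n(HCl) left over = 0.01226 mol (1:1 ratio)
n(HCl) consumed by analyte = 0.08091 − 0.01226 = 0.06865 mol
n(NaHCO3) = 0.06865 mol (1:1 ratio)
mass of NaHCO3 = 0.06865 × 84.01 = 5.767 g
% NaHCO3 = 5.767 / 10.44 × 100 = 55.24 %

55.24 %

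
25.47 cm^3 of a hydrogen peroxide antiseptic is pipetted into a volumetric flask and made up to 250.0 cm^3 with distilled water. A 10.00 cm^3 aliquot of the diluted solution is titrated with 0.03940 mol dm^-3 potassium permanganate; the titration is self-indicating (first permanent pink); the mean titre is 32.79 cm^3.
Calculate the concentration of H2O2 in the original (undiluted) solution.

3.170 mol/L

2 MnO4^- + 5 H2O2 + 6 H^+ → 2 Mn^2+ + 5 O2 + 8 H2O
n(KMnO4) = 0.03279 × 0.03940 = 1.292 × 10^-3 mol
From the 5:2 ratio, n(H2O2) in the aliquot = 5/2 × 1.292 × 10^-3 = 3.230 × 10^-3 mol
[H2O2]_dilute = 3.230 × 10^-3 / 0.01000 = 0.3230 mol/L
Dilution factor = 250.0 / 25.47 = 9.815
[H2O2]_stock = 0.3230 × 9.815 = 3.170 mol/L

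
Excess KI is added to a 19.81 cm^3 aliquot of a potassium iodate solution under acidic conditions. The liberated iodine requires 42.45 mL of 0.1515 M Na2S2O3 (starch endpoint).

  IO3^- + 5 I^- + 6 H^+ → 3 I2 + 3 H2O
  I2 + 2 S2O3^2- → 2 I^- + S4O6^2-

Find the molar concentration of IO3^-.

0.05411 M

n(S2O3^2-) = 0.04245 × 0.1515 = 6.431 × 10^-3 mol
n(I2) = n(S2O3^2-)/2 = 3.216 × 10^-3 mol
From the 1:3 ratio, n(IO3^-) in the aliquot = 1/3 × 3.216 × 10^-3 = 1.072 × 10^-3 mol
[IO3^-] = 1.072 × 10^-3 / 0.01981 = 0.05411 mol/L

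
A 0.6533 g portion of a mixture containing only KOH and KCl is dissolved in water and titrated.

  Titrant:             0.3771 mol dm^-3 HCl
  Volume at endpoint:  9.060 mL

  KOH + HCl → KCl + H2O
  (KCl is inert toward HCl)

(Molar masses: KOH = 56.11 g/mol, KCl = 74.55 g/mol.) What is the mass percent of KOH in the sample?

29.34 %

n(HCl) = 0.009060 × 0.3771 = 3.417 × 10^-3 mol
Let x = n(KOH), y = n(KCl).
Titrant: 1x = 3.417 × 10^-3;  mass: 56.11x + 74.55y = 0.6533
Solving, x = 3.417 × 10^-3 mol, y = 6.192 × 10^-3 mol
mass of KOH = 3.417 × 10^-3 × 56.11 = 0.1917 g
% KOH = 0.1917 / 0.6533 × 100 = 29.34 %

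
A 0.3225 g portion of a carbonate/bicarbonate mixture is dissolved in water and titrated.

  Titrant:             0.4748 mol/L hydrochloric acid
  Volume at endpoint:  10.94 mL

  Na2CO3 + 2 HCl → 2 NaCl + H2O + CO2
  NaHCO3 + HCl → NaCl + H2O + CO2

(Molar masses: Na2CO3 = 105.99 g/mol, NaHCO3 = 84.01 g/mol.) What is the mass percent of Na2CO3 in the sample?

n(HCl) = 0.01094 × 0.4748 = 5.194 × 10^-3 mol
Let x = n(Na2CO3), y = n(NaHCO3).
Titrant: 2x + 1y = 5.194 × 10^-3;  mass: 105.99x + 84.01y = 0.3225
Solving, x = 1.836 × 10^-3 mol, y = 1.523 × 10^-3 mol
mass of Na2CO3 = 1.836 × 10^-3 × 105.99 = 0.1946 g
% Na2CO3 = 0.1946 / 0.3225 × 100 = 60.33 %

60.33 %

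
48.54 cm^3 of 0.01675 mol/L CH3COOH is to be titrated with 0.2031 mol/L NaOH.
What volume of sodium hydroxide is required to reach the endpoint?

4.003 mL

CH3COOH + NaOH → CH3COONa + H2O
n(CH3COOH) = 0.04854 L × 0.01675 mol/L = 8.130 × 10^-4 mol
n(NaOH) = 8.130 × 10^-4 mol (1:1 stoichiometry)
V(NaOH) = 8.130 × 10^-4 mol / 0.2031 mol/L = 0.004003 L = 4.003 mL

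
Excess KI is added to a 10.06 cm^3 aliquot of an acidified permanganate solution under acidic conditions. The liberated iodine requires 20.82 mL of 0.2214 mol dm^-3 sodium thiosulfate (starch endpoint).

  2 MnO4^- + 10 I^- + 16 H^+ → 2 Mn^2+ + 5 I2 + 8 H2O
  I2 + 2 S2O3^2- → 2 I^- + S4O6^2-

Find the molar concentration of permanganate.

n(S2O3^2-) = 0.02082 × 0.2214 = 4.610 × 10^-3 mol
n(I2) = n(S2O3^2-)/2 = 2.305 × 10^-3 mol
From the 2:5 ratio, n(MnO4^-) in the aliquot = 2/5 × 2.305 × 10^-3 = 9.219 × 10^-4 mol
[MnO4^-] = 9.219 × 10^-4 / 0.01006 = 0.09164 mol/L

0.09164 mol/L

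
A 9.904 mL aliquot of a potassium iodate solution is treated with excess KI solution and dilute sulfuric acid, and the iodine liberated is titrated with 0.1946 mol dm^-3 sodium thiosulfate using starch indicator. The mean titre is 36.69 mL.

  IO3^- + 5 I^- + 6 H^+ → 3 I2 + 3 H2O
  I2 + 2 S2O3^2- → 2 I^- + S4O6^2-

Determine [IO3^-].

n(S2O3^2-) = 0.03669 × 0.1946 = 7.140 × 10^-3 mol
n(I2) = n(S2O3^2-)/2 = 3.570 × 10^-3 mol
From the 1:3 ratio, n(IO3^-) in the aliquot = 1/3 × 3.570 × 10^-3 = 1.190 × 10^-3 mol
[IO3^-] = 1.190 × 10^-3 / 0.009904 = 0.1202 mol/L

0.1202 mol/L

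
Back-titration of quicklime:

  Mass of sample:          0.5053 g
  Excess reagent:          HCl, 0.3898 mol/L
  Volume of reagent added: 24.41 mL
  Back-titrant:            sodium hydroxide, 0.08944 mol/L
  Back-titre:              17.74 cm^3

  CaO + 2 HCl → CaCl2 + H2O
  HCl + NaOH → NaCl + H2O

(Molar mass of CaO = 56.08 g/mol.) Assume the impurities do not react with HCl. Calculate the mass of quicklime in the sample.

n(HCl) added = 0.02441 × 0.3898 = 9.515 × 10^-3 mol
n(NaOH) used in back-titration = 0.01774 × 0.08944 = 1.587 × 10^-3 mol
n(HCl) left over = 1.587 × 10^-3 mol (1:1 ratio)
n(HCl) consumed by analyte = 9.515 × 10^-3 − 1.587 × 10^-3 = 7.928 × 10^-3 mol
From the 1:2 ratio, n(CaO) = 1/2 × 7.928 × 10^-3 = 3.964 × 10^-3 mol
mass of CaO = 3.964 × 10^-3 × 56.08 = 0.2223 g

0.2223 g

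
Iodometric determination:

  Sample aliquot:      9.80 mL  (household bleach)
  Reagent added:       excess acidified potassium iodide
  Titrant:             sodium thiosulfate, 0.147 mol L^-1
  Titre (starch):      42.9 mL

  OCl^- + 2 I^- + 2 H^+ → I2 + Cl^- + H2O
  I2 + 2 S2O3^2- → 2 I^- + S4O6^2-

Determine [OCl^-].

n(S2O3^2-) = 0.0429 × 0.147 = 6.31 × 10^-3 mol
n(I2) = n(S2O3^2-)/2 = 3.15 × 10^-3 mol
n(OCl^-) in the aliquot = 3.15 × 10^-3 mol (1:1 ratio)
[OCl^-] = 3.15 × 10^-3 / 0.00980 = 0.322 mol/L

0.322 mol/L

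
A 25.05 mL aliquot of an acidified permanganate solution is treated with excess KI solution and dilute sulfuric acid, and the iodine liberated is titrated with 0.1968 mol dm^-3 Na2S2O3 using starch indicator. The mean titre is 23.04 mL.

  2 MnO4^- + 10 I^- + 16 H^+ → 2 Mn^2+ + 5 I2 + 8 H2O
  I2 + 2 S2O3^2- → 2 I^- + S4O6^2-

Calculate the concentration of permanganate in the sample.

n(S2O3^2-) = 0.02304 × 0.1968 = 4.534 × 10^-3 mol
n(I2) = n(S2O3^2-)/2 = 2.267 × 10^-3 mol
From the 2:5 ratio, n(MnO4^-) in the aliquot = 2/5 × 2.267 × 10^-3 = 9.069 × 10^-4 mol
[MnO4^-] = 9.069 × 10^-4 / 0.02505 = 0.03620 mol/L

0.03620 mol/L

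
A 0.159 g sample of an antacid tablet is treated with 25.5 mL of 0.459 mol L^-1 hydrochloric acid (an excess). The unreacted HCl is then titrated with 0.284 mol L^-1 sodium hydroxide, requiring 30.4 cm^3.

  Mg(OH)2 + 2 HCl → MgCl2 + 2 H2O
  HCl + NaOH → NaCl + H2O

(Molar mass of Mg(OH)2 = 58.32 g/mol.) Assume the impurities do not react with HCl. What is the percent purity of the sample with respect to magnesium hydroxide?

56.3 %

n(HCl) added = 0.0255 × 0.459 = 0.0117 mol
n(NaOH) used in back-titration = 0.0304 × 0.284 = 8.63 × 10^-3 mol
n(HCl) left over = 8.63 × 10^-3 mol (1:1 ratio)
n(HCl) consumed by analyte = 0.0117 − 8.63 × 10^-3 = 3.07 × 10^-3 mol
From the 1:2 ratio, n(Mg(OH)2) = 1/2 × 3.07 × 10^-3 = 1.54 × 10^-3 mol
mass of Mg(OH)2 = 1.54 × 10^-3 × 58.32 = 0.0895 g
% Mg(OH)2 = 0.0895 / 0.159 × 100 = 56.3 %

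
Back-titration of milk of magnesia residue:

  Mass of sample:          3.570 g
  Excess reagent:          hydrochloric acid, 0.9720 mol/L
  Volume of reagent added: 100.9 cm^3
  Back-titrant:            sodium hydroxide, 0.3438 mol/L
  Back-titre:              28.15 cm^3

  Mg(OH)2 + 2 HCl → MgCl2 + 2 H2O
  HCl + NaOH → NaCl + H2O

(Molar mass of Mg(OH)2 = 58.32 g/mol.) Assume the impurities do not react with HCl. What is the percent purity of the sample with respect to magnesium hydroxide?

72.20 %

n(HCl) added = 0.1009 × 0.9720 = 0.09807 mol
n(NaOH) used in back-titration = 0.02815 × 0.3438 = 9.678 × 10^-3 mol
n(HCl) left over = 9.678 × 10^-3 mol (1:1 ratio)
n(HCl) consumed by analyte = 0.09807 − 9.678 × 10^-3 = 0.08840 mol
From the 1:2 ratio, n(Mg(OH)2) = 1/2 × 0.08840 = 0.04420 mol
mass of Mg(OH)2 = 0.04420 × 58.32 = 2.578 g
% Mg(OH)2 = 2.578 / 3.570 × 100 = 72.20 %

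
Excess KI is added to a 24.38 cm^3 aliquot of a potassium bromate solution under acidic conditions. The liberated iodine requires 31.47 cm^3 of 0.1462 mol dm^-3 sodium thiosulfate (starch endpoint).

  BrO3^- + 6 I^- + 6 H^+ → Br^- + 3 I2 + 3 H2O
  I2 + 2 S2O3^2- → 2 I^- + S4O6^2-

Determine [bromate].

0.03145 mol/L

n(S2O3^2-) = 0.03147 × 0.1462 = 4.601 × 10^-3 mol
n(I2) = n(S2O3^2-)/2 = 2.300 × 10^-3 mol
From the 1:3 ratio, n(BrO3^-) in the aliquot = 1/3 × 2.300 × 10^-3 = 7.668 × 10^-4 mol
[BrO3^-] = 7.668 × 10^-4 / 0.02438 = 0.03145 mol/L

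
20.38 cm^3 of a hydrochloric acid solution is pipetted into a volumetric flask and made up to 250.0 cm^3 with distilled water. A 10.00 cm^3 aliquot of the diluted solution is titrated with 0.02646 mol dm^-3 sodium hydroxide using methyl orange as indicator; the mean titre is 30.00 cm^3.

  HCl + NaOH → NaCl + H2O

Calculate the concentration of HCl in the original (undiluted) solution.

n(NaOH) = 0.03000 × 0.02646 = 7.938 × 10^-4 mol
n(HCl) in the aliquot = 7.938 × 10^-4 mol (1:1 ratio)
[HCl]_dilute = 7.938 × 10^-4 / 0.01000 = 0.07938 mol/L
Dilution factor = 250.0 / 20.38 = 12.27
[HCl]_stock = 0.07938 × 12.27 = 0.9737 mol/L

0.9737 mol/L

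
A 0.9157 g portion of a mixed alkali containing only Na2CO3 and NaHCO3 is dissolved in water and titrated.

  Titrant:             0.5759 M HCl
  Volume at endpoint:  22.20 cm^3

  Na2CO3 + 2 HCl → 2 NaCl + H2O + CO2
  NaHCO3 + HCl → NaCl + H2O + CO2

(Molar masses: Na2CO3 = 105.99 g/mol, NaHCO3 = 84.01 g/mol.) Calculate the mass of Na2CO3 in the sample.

0.2706 g

n(HCl) = 0.02220 × 0.5759 = 0.01278 mol
Let x = n(Na2CO3), y = n(NaHCO3).
Titrant: 2x + 1y = 0.01278;  mass: 105.99x + 84.01y = 0.9157
Solving, x = 2.553 × 10^-3 mol, y = 7.679 × 10^-3 mol
mass of Na2CO3 = 2.553 × 10^-3 × 105.99 = 0.2706 g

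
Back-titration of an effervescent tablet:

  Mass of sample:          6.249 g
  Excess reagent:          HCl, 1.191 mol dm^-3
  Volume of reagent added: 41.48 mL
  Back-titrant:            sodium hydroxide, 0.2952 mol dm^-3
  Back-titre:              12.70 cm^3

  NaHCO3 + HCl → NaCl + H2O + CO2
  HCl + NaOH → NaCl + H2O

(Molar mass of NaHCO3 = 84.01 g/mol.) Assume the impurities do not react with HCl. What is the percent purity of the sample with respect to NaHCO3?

61.38 %

n(HCl) added = 0.04148 × 1.191 = 0.04940 mol
n(NaOH) used in back-titration = 0.01270 × 0.2952 = 3.749 × 10^-3 mol
n(HCl) left over = 3.749 × 10^-3 mol (1:1 ratio)
n(HCl) consumed by analyte = 0.04940 − 3.749 × 10^-3 = 0.04565 mol
n(NaHCO3) = 0.04565 mol (1:1 ratio)
mass of NaHCO3 = 0.04565 × 84.01 = 3.835 g
% NaHCO3 = 3.835 / 6.249 × 100 = 61.38 %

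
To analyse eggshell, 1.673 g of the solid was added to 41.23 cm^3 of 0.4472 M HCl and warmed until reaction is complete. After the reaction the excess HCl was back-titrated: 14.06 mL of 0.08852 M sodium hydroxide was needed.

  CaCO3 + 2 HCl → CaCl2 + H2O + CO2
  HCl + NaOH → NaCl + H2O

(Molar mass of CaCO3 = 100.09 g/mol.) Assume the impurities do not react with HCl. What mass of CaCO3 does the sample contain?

n(HCl) added = 0.04123 × 0.4472 = 0.01844 mol
n(NaOH) used in back-titration = 0.01406 × 0.08852 = 1.245 × 10^-3 mol
n(HCl) left over = 1.245 × 10^-3 mol (1:1 ratio)
n(HCl) consumed by analyte = 0.01844 − 1.245 × 10^-3 = 0.01719 mol
From the 1:2 ratio, n(CaCO3) = 1/2 × 0.01719 = 8.597 × 10^-3 mol
mass of CaCO3 = 8.597 × 10^-3 × 100.09 = 0.8604 g

0.8604 g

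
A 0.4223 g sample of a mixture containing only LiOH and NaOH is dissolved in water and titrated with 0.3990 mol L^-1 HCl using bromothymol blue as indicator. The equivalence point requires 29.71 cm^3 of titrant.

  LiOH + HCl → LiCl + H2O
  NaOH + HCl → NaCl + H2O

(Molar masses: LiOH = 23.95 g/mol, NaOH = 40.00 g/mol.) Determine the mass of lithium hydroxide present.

0.07740 g

n(HCl) = 0.02971 × 0.3990 = 0.01185 mol
Let x = n(LiOH), y = n(NaOH).
Titrant: 1x + 1y = 0.01185;  mass: 23.95x + 40.00y = 0.4223
Solving, x = 3.232 × 10^-3 mol, y = 8.622 × 10^-3 mol
mass of LiOH = 3.232 × 10^-3 × 23.95 = 0.07740 g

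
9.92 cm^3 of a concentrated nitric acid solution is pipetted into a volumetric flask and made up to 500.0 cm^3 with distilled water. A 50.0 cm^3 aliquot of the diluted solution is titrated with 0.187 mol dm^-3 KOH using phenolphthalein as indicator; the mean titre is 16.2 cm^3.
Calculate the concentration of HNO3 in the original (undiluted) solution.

3.05 mol/L

HNO3 + KOH → KNO3 + H2O
n(KOH) = 0.0162 × 0.187 = 3.03 × 10^-3 mol
n(HNO3) in the aliquot = 3.03 × 10^-3 mol (1:1 ratio)
[HNO3]_dilute = 3.03 × 10^-3 / 0.0500 = 0.0606 mol/L
Dilution factor = 500.0 / 9.92 = 50.40
[HNO3]_stock = 0.0606 × 50.40 = 3.05 mol/L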